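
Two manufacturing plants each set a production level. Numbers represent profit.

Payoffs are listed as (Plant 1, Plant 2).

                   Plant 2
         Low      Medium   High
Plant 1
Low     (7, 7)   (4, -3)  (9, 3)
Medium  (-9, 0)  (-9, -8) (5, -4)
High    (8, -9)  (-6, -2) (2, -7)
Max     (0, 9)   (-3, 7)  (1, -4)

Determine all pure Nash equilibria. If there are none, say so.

This game has no pure Nash equilibrium.

For each player, find the best response to each opponent profile; mutual best responses are the pure NE.
Plant 1 against Low: payoffs 7, -9, 8, 0 → best response High.
Plant 1 against Medium: payoffs 4, -9, -6, -3 → best response Low.
Plant 1 against High: payoffs 9, 5, 2, 1 → best response Low.
Plant 2 against Low: payoffs 7, -3, 3 → best response Low.
Plant 2 against Medium: payoffs 0, -8, -4 → best response Low.
Plant 2 against High: payoffs -9, -2, -7 → best response Medium.
Plant 2 against Max: payoffs 9, 7, -4 → best response Low.
No profile is a mutual best response for all players.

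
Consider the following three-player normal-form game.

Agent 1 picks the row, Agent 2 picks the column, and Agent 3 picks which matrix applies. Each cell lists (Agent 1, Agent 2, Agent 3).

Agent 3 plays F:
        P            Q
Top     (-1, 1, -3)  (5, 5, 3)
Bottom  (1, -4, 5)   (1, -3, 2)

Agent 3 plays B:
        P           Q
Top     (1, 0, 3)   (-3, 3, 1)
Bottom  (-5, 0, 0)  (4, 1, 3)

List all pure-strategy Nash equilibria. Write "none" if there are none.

(Top, P, F): Agent 1 can switch to Bottom (-1 → 1). Not NE.
(Top, P, B): Agent 2 can switch to Q (0 → 3). Not NE.
(Top, Q, F): Agent 1 gets 5, best alternative 1; Agent 2 gets 5, best alternative 1; Agent 3 gets 3, best alternative 1. No profitable deviation — NE.
(Top, Q, B): Agent 1 can switch to Bottom (-3 → 4). Not NE.
(Bottom, P, F): Agent 2 can switch to Q (-4 → -3). Not NE.
(Bottom, P, B): Agent 1 can switch to Top (-5 → 1). Not NE.
(Bottom, Q, F): Agent 1 can switch to Top (1 → 5). Not NE.
(Bottom, Q, B): Agent 1 gets 4, best alternative -3; Agent 2 gets 1, best alternative 0; Agent 3 gets 3, best alternative 2. No profitable deviation — NE.

(Top, Q, F); (Bottom, Q, B)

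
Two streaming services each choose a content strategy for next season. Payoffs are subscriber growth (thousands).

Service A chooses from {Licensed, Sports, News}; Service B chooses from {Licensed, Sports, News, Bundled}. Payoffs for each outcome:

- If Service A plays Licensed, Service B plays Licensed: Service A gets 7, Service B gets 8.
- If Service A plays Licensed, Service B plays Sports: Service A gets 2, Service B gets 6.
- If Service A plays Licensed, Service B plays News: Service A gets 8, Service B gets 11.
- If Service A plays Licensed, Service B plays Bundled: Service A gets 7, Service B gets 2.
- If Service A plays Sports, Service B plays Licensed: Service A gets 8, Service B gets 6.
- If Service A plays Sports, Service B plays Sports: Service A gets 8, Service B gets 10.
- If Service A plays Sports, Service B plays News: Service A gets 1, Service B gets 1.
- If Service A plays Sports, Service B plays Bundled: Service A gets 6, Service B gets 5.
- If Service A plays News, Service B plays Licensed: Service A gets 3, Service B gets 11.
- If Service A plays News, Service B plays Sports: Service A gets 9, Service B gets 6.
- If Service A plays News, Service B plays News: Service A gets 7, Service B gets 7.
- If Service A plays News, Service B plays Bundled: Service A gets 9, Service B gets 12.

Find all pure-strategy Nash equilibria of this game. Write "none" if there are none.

(Licensed, News) and (News, Bundled)

Service A against Licensed: payoffs 7, 8, 3 → best response Sports.
Service A against Sports: payoffs 2, 8, 9 → best response News.
Service A against News: payoffs 8, 1, 7 → best response Licensed.
Service A against Bundled: payoffs 7, 6, 9 → best response News.
Service B against Licensed: payoffs 8, 6, 11, 2 → best response News.
Service B against Sports: payoffs 6, 10, 1, 5 → best response Sports.
Service B against News: payoffs 11, 6, 7, 12 → best response Bundled.
Mutual best responses: (Licensed, News); (News, Bundled).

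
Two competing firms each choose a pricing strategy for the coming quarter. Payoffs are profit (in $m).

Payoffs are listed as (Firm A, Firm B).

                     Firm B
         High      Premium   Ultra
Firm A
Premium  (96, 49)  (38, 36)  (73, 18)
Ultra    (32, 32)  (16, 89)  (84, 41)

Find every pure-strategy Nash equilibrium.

Firm A against High: payoffs 96, 32 → best response Premium.
Firm A against Premium: payoffs 38, 16 → best response Premium.
Firm A against Ultra: payoffs 73, 84 → best response Ultra.
Firm B against Premium: payoffs 49, 36, 18 → best response High.
Firm B against Ultra: payoffs 32, 89, 41 → best response Premium.
Mutual best responses: (Premium, High).

Pure NE: (Premium, High)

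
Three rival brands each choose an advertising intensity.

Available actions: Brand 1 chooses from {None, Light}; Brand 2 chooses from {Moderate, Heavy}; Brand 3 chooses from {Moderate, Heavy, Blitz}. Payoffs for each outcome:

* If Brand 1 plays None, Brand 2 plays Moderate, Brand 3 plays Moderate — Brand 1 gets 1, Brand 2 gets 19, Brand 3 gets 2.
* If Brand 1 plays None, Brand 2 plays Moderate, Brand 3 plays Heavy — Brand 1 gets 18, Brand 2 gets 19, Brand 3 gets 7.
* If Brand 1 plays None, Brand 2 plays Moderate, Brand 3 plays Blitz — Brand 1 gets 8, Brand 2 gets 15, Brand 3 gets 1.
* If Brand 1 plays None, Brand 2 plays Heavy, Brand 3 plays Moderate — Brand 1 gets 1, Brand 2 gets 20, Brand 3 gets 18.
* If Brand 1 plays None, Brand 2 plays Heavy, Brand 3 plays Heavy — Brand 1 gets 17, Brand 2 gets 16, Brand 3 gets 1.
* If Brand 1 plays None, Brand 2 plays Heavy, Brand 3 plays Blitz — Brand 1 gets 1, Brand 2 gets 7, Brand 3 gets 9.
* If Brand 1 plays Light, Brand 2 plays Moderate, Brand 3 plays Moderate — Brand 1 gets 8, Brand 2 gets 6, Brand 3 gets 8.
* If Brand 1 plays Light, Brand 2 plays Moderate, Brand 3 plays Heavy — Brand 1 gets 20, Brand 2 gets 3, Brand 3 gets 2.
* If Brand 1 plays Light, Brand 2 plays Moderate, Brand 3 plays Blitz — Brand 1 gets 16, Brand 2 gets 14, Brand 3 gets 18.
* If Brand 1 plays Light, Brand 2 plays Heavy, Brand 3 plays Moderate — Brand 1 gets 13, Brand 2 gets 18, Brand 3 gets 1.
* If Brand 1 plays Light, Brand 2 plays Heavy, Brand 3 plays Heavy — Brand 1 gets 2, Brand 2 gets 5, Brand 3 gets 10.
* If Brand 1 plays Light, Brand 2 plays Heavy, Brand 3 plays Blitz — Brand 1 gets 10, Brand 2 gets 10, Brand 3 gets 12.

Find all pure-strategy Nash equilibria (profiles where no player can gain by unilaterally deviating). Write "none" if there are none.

For each player, find the best response to each opponent profile; mutual best responses are the pure NE.
Brand 1 against (Moderate, Moderate): payoffs 1, 8 → best response Light.
Brand 1 against (Moderate, Heavy): payoffs 18, 20 → best response Light.
Brand 1 against (Moderate, Blitz): payoffs 8, 16 → best response Light.
Brand 1 against (Heavy, Moderate): payoffs 1, 13 → best response Light.
Brand 1 against (Heavy, Heavy): payoffs 17, 2 → best response None.
Brand 1 against (Heavy, Blitz): payoffs 1, 10 → best response Light.
Brand 2 against (None, Moderate): payoffs 19, 20 → best response Heavy.
Brand 2 against (None, Heavy): payoffs 19, 16 → best response Moderate.
Brand 2 against (None, Blitz): payoffs 15, 7 → best response Moderate.
Brand 2 against (Light, Moderate): payoffs 6, 18 → best response Heavy.
Brand 2 against (Light, Heavy): payoffs 3, 5 → best response Heavy.
Brand 2 against (Light, Blitz): payoffs 14, 10 → best response Moderate.
Brand 3 against (None, Moderate): payoffs 2, 7, 1 → best response Heavy.
Brand 3 against (None, Heavy): payoffs 18, 1, 9 → best response Moderate.
Brand 3 against (Light, Moderate): payoffs 8, 2, 18 → best response Blitz.
Brand 3 against (Light, Heavy): payoffs 1, 10, 12 → best response Blitz.
Mutual best responses: (Light, Moderate, Blitz).

Pure NE: (Light, Moderate, Blitz)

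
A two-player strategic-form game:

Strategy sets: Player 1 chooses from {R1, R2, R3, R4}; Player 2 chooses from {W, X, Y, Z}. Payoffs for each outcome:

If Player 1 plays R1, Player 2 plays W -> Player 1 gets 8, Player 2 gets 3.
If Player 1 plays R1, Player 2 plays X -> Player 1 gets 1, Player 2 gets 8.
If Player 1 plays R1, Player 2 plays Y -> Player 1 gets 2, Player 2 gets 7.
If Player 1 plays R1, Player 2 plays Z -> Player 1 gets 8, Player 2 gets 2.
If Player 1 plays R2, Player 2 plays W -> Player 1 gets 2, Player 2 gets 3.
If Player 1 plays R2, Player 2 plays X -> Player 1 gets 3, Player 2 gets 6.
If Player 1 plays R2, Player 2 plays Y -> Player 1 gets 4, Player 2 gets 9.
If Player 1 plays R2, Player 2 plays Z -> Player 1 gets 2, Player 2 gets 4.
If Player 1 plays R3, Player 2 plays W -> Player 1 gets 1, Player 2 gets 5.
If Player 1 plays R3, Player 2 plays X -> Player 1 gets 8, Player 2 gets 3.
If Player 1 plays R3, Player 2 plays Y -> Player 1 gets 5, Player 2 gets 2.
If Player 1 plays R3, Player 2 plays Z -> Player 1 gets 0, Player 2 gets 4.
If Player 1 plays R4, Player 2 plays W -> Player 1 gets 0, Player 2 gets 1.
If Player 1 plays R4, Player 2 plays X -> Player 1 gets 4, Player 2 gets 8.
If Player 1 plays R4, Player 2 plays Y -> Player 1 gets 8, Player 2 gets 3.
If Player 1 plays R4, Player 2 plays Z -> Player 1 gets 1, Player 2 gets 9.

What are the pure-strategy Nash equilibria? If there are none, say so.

none

Player 1 against W: payoffs 8, 2, 1, 0 → best response R1.
Player 1 against X: payoffs 1, 3, 8, 4 → best response R3.
Player 1 against Y: payoffs 2, 4, 5, 8 → best response R4.
Player 1 against Z: payoffs 8, 2, 0, 1 → best response R1.
Player 2 against R1: payoffs 3, 8, 7, 2 → best response X.
Player 2 against R2: payoffs 3, 6, 9, 4 → best response Y.
Player 2 against R3: payoffs 5, 3, 2, 4 → best response W.
Player 2 against R4: payoffs 1, 8, 3, 9 → best response Z.
No profile is a mutual best response for all players.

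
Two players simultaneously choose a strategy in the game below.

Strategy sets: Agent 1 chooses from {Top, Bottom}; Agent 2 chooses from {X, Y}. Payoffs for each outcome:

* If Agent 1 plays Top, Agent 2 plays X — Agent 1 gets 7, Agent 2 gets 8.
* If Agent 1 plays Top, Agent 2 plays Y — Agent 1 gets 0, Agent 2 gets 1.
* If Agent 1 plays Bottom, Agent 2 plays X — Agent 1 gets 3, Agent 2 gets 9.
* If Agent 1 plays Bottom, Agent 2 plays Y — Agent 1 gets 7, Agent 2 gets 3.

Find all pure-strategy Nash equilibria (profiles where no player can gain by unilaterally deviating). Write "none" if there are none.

The unique pure-strategy Nash equilibrium is (Top, X).

Agent 1 against X: payoffs 7, 3 → best response Top.
Agent 1 against Y: payoffs 0, 7 → best response Bottom.
Agent 2 against Top: payoffs 8, 1 → best response X.
Agent 2 against Bottom: payoffs 9, 3 → best response X.
Mutual best responses: (Top, X).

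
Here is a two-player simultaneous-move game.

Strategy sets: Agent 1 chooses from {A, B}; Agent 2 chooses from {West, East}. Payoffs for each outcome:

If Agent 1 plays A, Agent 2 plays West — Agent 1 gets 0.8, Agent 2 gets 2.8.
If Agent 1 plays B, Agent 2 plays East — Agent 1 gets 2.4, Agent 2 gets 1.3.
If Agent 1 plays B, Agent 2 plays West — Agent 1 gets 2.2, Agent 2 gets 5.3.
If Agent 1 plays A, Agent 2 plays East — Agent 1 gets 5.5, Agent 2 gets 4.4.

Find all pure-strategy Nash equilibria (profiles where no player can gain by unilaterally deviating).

(A, West): Agent 1 can switch to B (0.8 → 2.2). Not NE.
(A, East): Agent 1 gets 5.5, best alternative 2.4; Agent 2 gets 4.4, best alternative 2.8. No profitable deviation — NE.
(B, West): Agent 1 gets 2.2, best alternative 0.8; Agent 2 gets 5.3, best alternative 1.3. No profitable deviation — NE.
(B, East): Agent 1 can switch to A (2.4 → 5.5). Not NE.

(A, East), (B, West)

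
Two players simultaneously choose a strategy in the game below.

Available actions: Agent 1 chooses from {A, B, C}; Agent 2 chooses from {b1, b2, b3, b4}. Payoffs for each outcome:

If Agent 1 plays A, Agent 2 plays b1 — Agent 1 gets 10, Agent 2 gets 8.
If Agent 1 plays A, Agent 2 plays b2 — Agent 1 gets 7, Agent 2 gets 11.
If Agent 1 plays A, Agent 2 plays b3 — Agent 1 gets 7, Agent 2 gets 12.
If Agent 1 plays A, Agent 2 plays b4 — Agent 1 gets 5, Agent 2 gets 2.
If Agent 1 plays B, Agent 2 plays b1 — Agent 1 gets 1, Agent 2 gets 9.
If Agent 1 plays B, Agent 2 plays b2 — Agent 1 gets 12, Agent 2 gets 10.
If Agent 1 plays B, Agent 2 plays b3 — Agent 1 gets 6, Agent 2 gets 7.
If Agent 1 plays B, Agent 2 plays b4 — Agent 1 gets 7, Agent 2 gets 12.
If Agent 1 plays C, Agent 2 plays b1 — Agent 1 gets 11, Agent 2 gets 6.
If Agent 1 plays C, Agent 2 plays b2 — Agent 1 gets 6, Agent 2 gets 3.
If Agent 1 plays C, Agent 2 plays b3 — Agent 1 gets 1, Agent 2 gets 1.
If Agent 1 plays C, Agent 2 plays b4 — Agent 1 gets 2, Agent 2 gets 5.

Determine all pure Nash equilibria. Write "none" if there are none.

Pure-strategy Nash equilibria: (A, b3) and (B, b4) and (C, b1)

Agent 1 against b1: payoffs 10, 1, 11 → best response C.
Agent 1 against b2: payoffs 7, 12, 6 → best response B.
Agent 1 against b3: payoffs 7, 6, 1 → best response A.
Agent 1 against b4: payoffs 5, 7, 2 → best response B.
Agent 2 against A: payoffs 8, 11, 12, 2 → best response b3.
Agent 2 against B: payoffs 9, 10, 7, 12 → best response b4.
Agent 2 against C: payoffs 6, 3, 1, 5 → best response b1.
Mutual best responses: (A, b3); (B, b4); (C, b1).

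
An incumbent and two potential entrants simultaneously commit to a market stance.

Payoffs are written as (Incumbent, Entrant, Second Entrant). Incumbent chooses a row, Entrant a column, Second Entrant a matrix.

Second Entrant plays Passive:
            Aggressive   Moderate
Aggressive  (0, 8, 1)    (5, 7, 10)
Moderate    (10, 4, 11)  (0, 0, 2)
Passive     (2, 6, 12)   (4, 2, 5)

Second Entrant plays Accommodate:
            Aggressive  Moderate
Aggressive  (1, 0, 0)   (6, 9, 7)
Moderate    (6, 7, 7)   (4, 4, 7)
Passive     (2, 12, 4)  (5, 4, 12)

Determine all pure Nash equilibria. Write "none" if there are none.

The unique pure-strategy Nash equilibrium is (Moderate, Aggressive, Passive).

Incumbent against (Aggressive, Passive): payoffs 0, 10, 2 → best response Moderate.
Incumbent against (Aggressive, Accommodate): payoffs 1, 6, 2 → best response Moderate.
Incumbent against (Moderate, Passive): payoffs 5, 0, 4 → best response Aggressive.
Incumbent against (Moderate, Accommodate): payoffs 6, 4, 5 → best response Aggressive.
Entrant against (Aggressive, Passive): payoffs 8, 7 → best response Aggressive.
Entrant against (Aggressive, Accommodate): payoffs 0, 9 → best response Moderate.
Entrant against (Moderate, Passive): payoffs 4, 0 → best response Aggressive.
Entrant against (Moderate, Accommodate): payoffs 7, 4 → best response Aggressive.
Entrant against (Passive, Passive): payoffs 6, 2 → best response Aggressive.
Entrant against (Passive, Accommodate): payoffs 12, 4 → best response Aggressive.
Second Entrant against (Aggressive, Aggressive): payoffs 1, 0 → best response Passive.
Second Entrant against (Aggressive, Moderate): payoffs 10, 7 → best response Passive.
Second Entrant against (Moderate, Aggressive): payoffs 11, 7 → best response Passive.
Second Entrant against (Moderate, Moderate): payoffs 2, 7 → best response Accommodate.
Second Entrant against (Passive, Aggressive): payoffs 12, 4 → best response Passive.
Second Entrant against (Passive, Moderate): payoffs 5, 12 → best response Accommodate.
Mutual best responses: (Moderate, Aggressive, Passive).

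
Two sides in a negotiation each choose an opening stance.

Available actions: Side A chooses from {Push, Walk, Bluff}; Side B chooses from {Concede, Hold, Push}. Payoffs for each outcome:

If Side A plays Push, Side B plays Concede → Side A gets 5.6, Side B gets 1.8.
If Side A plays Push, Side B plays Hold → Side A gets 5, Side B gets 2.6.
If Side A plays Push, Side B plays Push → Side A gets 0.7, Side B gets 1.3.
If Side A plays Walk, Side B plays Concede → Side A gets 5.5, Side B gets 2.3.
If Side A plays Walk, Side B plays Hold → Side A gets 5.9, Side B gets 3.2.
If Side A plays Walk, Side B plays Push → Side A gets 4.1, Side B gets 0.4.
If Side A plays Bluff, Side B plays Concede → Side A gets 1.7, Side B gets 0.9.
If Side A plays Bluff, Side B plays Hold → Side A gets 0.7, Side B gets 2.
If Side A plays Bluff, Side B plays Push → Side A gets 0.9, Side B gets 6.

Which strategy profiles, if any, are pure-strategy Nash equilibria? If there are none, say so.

Side A against Concede: payoffs 5.6, 5.5, 1.7 → best response Push.
Side A against Hold: payoffs 5, 5.9, 0.7 → best response Walk.
Side A against Push: payoffs 0.7, 4.1, 0.9 → best response Walk.
Side B against Push: payoffs 1.8, 2.6, 1.3 → best response Hold.
Side B against Walk: payoffs 2.3, 3.2, 0.4 → best response Hold.
Side B against Bluff: payoffs 0.9, 2, 6 → best response Push.
Mutual best responses: (Walk, Hold).

Pure NE: (Walk, Hold)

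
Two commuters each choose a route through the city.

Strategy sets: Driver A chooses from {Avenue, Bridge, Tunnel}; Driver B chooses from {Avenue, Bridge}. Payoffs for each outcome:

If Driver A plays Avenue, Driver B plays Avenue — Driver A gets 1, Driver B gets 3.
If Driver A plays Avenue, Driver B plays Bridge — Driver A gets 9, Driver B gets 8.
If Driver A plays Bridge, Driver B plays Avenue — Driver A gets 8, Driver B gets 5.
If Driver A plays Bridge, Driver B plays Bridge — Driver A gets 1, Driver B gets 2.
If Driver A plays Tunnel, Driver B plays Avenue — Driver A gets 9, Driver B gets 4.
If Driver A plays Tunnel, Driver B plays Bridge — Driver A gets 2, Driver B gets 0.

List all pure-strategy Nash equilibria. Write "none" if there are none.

Pure-strategy Nash equilibria: (Avenue, Bridge); (Tunnel, Avenue)

(Avenue, Avenue): Driver A can switch to Bridge (1 → 8). Not NE.
(Avenue, Bridge): Driver A gets 9, best alternative 2; Driver B gets 8, best alternative 3. No profitable deviation — NE.
(Bridge, Avenue): Driver A can switch to Tunnel (8 → 9). Not NE.
(Bridge, Bridge): Driver A can switch to Avenue (1 → 9). Not NE.
(Tunnel, Avenue): Driver A gets 9, best alternative 8; Driver B gets 4, best alternative 0. No profitable deviation — NE.
(Tunnel, Bridge): Driver A can switch to Avenue (2 → 9). Not NE.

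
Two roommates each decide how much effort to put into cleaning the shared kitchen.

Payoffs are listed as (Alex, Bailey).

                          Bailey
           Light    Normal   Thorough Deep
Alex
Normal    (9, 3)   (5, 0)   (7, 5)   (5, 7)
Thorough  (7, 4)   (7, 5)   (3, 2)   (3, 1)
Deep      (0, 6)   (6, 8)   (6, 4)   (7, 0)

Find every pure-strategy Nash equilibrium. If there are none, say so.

For each strategy profile, look for a profitable unilateral deviation.
(Normal, Light): Bailey can switch to Thorough (3 → 5). Not NE.
(Normal, Normal): Alex can switch to Thorough (5 → 7). Not NE.
(Normal, Thorough): Bailey can switch to Deep (5 → 7). Not NE.
(Normal, Deep): Alex can switch to Deep (5 → 7). Not NE.
(Thorough, Light): Alex can switch to Normal (7 → 9). Not NE.
(Thorough, Normal): Alex gets 7, best alternative 6; Bailey gets 5, best alternative 4. No profitable deviation — NE.
(Thorough, Thorough): Alex can switch to Normal (3 → 7). Not NE.
(Thorough, Deep): Alex can switch to Normal (3 → 5). Not NE.
(Deep, Light): Alex can switch to Normal (0 → 9). Not NE.
(Deep, Normal): Alex can switch to Thorough (6 → 7). Not NE.
(Deep, Thorough): Alex can switch to Normal (6 → 7). Not NE.
(Deep, Deep): Bailey can switch to Light (0 → 6). Not NE.

(Thorough, Normal)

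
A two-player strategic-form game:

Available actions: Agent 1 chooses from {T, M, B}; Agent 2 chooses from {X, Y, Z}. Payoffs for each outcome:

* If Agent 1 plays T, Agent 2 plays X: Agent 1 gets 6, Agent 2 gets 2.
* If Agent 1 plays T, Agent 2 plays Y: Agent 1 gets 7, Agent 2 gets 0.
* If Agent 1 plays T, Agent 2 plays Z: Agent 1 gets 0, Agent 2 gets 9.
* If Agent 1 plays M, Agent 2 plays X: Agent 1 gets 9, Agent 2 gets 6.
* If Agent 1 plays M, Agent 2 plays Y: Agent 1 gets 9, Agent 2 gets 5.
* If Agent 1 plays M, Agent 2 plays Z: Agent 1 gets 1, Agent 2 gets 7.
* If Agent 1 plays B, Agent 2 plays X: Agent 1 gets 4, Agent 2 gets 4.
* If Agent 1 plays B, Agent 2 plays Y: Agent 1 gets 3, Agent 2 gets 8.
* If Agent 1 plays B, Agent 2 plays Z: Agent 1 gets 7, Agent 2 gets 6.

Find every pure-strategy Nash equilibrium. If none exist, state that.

For each player, find the best response to each opponent profile; mutual best responses are the pure NE.
Agent 1 against X: payoffs 6, 9, 4 → best response M.
Agent 1 against Y: payoffs 7, 9, 3 → best response M.
Agent 1 against Z: payoffs 0, 1, 7 → best response B.
Agent 2 against T: payoffs 2, 0, 9 → best response Z.
Agent 2 against M: payoffs 6, 5, 7 → best response Z.
Agent 2 against B: payoffs 4, 8, 6 → best response Y.
No profile is a mutual best response for all players.

none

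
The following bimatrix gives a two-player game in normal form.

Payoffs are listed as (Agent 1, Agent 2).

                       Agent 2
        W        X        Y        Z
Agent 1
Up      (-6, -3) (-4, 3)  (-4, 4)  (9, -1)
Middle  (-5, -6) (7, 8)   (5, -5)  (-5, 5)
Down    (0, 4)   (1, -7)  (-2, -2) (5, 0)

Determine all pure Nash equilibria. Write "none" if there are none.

(Up, W): Agent 1 can switch to Middle (-6 → -5). Not NE.
(Up, X): Agent 1 can switch to Middle (-4 → 7). Not NE.
(Up, Y): Agent 1 can switch to Middle (-4 → 5). Not NE.
(Up, Z): Agent 2 can switch to X (-1 → 3). Not NE.
(Middle, W): Agent 1 can switch to Down (-5 → 0). Not NE.
(Middle, X): Agent 1 gets 7, best alternative 1; Agent 2 gets 8, best alternative 5. No profitable deviation — NE.
(Middle, Y): Agent 2 can switch to X (-5 → 8). Not NE.
(Middle, Z): Agent 1 can switch to Up (-5 → 9). Not NE.
(Down, W): Agent 1 gets 0, best alternative -5; Agent 2 gets 4, best alternative 0. No profitable deviation — NE.
(Down, X): Agent 1 can switch to Middle (1 → 7). Not NE.
(The remaining 2 profiles each have a profitable deviation by the same check.)

The pure Nash equilibria are (Middle, X); (Down, W).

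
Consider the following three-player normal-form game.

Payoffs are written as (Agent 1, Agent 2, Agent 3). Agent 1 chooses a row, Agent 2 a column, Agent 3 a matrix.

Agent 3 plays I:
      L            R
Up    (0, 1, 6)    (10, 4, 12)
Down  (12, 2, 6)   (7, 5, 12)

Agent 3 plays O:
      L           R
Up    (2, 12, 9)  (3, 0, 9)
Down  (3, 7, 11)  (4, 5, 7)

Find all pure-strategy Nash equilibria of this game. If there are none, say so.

(Up, L, I): Agent 1 can switch to Down (0 → 12). Not NE.
(Up, L, O): Agent 1 can switch to Down (2 → 3). Not NE.
(Up, R, I): Agent 1 gets 10, best alternative 7; Agent 2 gets 4, best alternative 1; Agent 3 gets 12, best alternative 9. No profitable deviation — NE.
(Up, R, O): Agent 1 can switch to Down (3 → 4). Not NE.
(Down, L, I): Agent 2 can switch to R (2 → 5). Not NE.
(Down, L, O): Agent 1 gets 3, best alternative 2; Agent 2 gets 7, best alternative 5; Agent 3 gets 11, best alternative 6. No profitable deviation — NE.
(Down, R, I): Agent 1 can switch to Up (7 → 10). Not NE.
(Down, R, O): Agent 2 can switch to L (5 → 7). Not NE.

(Up, R, I) and (Down, L, O)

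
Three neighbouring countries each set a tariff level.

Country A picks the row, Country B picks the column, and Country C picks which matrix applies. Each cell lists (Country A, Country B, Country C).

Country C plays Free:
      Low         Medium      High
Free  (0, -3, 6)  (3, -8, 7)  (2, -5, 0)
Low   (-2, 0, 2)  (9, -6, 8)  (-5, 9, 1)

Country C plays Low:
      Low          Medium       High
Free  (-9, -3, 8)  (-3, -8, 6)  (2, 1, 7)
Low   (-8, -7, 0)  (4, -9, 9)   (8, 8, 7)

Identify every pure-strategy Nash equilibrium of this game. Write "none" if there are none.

For each player, find the best response to each opponent profile; mutual best responses are the pure NE.
Country A against (Low, Free): payoffs 0, -2 → best response Free.
Country A against (Low, Low): payoffs -9, -8 → best response Low.
Country A against (Medium, Free): payoffs 3, 9 → best response Low.
Country A against (Medium, Low): payoffs -3, 4 → best response Low.
Country A against (High, Free): payoffs 2, -5 → best response Free.
Country A against (High, Low): payoffs 2, 8 → best response Low.
Country B against (Free, Free): payoffs -3, -8, -5 → best response Low.
Country B against (Free, Low): payoffs -3, -8, 1 → best response High.
Country B against (Low, Free): payoffs 0, -6, 9 → best response High.
Country B against (Low, Low): payoffs -7, -9, 8 → best response High.
Country C against (Free, Low): payoffs 6, 8 → best response Low.
Country C against (Free, Medium): payoffs 7, 6 → best response Free.
Country C against (Free, High): payoffs 0, 7 → best response Low.
Country C against (Low, Low): payoffs 2, 0 → best response Free.
Country C against (Low, Medium): payoffs 8, 9 → best response Low.
Country C against (Low, High): payoffs 1, 7 → best response Low.
Mutual best responses: (Low, High, Low).

Pure NE: (Low, High, Low)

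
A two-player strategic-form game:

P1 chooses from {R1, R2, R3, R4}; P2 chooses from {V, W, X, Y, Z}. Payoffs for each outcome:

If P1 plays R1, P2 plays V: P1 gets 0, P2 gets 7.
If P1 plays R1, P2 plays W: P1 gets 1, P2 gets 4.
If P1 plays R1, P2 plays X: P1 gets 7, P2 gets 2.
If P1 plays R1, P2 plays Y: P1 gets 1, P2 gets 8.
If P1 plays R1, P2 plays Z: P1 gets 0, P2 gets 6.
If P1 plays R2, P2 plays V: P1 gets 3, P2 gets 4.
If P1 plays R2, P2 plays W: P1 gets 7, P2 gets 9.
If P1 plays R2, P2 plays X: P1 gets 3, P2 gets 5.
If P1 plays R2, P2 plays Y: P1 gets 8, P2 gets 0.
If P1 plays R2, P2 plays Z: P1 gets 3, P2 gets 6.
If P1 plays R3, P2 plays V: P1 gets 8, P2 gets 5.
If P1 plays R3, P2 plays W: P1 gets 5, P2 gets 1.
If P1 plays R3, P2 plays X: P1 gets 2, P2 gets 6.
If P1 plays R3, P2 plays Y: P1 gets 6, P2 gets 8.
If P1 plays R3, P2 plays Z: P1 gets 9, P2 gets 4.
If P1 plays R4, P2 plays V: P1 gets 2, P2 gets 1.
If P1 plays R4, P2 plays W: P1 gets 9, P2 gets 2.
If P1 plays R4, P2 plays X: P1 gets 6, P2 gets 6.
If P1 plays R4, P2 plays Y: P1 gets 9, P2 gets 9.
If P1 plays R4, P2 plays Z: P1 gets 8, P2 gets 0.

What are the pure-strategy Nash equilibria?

(R1, V): P1 can switch to R2 (0 → 3). Not NE.
(R1, W): P1 can switch to R2 (1 → 7). Not NE.
(R1, X): P2 can switch to V (2 → 7). Not NE.
(R1, Y): P1 can switch to R2 (1 → 8). Not NE.
(R1, Z): P1 can switch to R2 (0 → 3). Not NE.
(R2, V): P1 can switch to R3 (3 → 8). Not NE.
(R2, W): P1 can switch to R4 (7 → 9). Not NE.
(R2, X): P1 can switch to R1 (3 → 7). Not NE.
(R2, Y): P1 can switch to R4 (8 → 9). Not NE.
(R2, Z): P1 can switch to R3 (3 → 9). Not NE.
(R3, V): P2 can switch to X (5 → 6). Not NE.
(R3, W): P1 can switch to R2 (5 → 7). Not NE.
(R4, Y): P1 gets 9, best alternative 8; P2 gets 9, best alternative 6. No profitable deviation — NE.
(The remaining 7 profiles each have a profitable deviation by the same check.)

(R4, Y)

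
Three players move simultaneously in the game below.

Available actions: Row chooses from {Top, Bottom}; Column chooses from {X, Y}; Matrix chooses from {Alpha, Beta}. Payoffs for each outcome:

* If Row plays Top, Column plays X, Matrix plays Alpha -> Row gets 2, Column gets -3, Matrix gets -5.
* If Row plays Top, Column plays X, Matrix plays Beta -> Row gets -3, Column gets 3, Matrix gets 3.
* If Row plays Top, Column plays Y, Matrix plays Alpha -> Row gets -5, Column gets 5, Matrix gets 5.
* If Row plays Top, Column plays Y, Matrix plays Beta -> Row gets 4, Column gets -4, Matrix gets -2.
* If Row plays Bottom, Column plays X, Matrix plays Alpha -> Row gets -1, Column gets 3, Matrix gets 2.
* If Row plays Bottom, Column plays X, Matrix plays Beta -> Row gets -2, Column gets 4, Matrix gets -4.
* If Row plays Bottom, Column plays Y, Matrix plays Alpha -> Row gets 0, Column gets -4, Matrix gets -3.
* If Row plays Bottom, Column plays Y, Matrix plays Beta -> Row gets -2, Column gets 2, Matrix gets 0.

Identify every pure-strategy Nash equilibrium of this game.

none

For each strategy profile, look for a profitable unilateral deviation.
(Top, X, Alpha): Column can switch to Y (-3 → 5). Not NE.
(Top, X, Beta): Row can switch to Bottom (-3 → -2). Not NE.
(Top, Y, Alpha): Row can switch to Bottom (-5 → 0). Not NE.
(Top, Y, Beta): Column can switch to X (-4 → 3). Not NE.
(Bottom, X, Alpha): Row can switch to Top (-1 → 2). Not NE.
(Bottom, X, Beta): Matrix can switch to Alpha (-4 → 2). Not NE.
(Bottom, Y, Alpha): Column can switch to X (-4 → 3). Not NE.
(Bottom, Y, Beta): Row can switch to Top (-2 → 4). Not NE.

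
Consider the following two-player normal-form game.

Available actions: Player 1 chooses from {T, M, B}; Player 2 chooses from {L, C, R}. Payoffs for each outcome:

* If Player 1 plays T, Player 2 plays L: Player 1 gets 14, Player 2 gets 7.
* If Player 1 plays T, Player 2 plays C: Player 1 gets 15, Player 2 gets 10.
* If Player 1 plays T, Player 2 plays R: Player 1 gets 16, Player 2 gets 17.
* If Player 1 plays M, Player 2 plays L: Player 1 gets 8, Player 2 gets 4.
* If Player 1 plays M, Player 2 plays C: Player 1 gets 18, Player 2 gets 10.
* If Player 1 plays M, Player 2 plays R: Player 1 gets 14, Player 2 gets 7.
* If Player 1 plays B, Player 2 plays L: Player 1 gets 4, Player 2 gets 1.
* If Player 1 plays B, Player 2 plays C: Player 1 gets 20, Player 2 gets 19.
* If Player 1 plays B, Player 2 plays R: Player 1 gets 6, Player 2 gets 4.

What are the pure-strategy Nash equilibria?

(T, L): Player 2 can switch to C (7 → 10). Not NE.
(T, C): Player 1 can switch to M (15 → 18). Not NE.
(T, R): Player 1 gets 16, best alternative 14; Player 2 gets 17, best alternative 10. No profitable deviation — NE.
(M, L): Player 1 can switch to T (8 → 14). Not NE.
(M, C): Player 1 can switch to B (18 → 20). Not NE.
(M, R): Player 1 can switch to T (14 → 16). Not NE.
(B, L): Player 1 can switch to T (4 → 14). Not NE.
(B, C): Player 1 gets 20, best alternative 18; Player 2 gets 19, best alternative 4. No profitable deviation — NE.
(B, R): Player 1 can switch to T (6 → 16). Not NE.

Pure-strategy Nash equilibria: (T, R) and (B, C)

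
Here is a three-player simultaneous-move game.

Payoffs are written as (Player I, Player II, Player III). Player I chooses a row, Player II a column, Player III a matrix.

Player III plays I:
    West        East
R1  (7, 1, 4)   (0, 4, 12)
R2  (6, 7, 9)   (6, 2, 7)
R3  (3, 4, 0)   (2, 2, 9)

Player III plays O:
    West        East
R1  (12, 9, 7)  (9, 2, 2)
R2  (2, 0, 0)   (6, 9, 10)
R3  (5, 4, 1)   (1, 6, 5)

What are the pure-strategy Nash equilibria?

For each player, find the best response to each opponent profile; mutual best responses are the pure NE.
Player I against (West, I): payoffs 7, 6, 3 → best response R1.
Player I against (West, O): payoffs 12, 2, 5 → best response R1.
Player I against (East, I): payoffs 0, 6, 2 → best response R2.
Player I against (East, O): payoffs 9, 6, 1 → best response R1.
Player II against (R1, I): payoffs 1, 4 → best response East.
Player II against (R1, O): payoffs 9, 2 → best response West.
Player II against (R2, I): payoffs 7, 2 → best response West.
Player II against (R2, O): payoffs 0, 9 → best response East.
Player II against (R3, I): payoffs 4, 2 → best response West.
Player II against (R3, O): payoffs 4, 6 → best response East.
Player III against (R1, West): payoffs 4, 7 → best response O.
Player III against (R1, East): payoffs 12, 2 → best response I.
Player III against (R2, West): payoffs 9, 0 → best response I.
Player III against (R2, East): payoffs 7, 10 → best response O.
Player III against (R3, West): payoffs 0, 1 → best response O.
Player III against (R3, East): payoffs 9, 5 → best response I.
Mutual best responses: (R1, West, O).

The unique pure-strategy Nash equilibrium is (R1, West, O).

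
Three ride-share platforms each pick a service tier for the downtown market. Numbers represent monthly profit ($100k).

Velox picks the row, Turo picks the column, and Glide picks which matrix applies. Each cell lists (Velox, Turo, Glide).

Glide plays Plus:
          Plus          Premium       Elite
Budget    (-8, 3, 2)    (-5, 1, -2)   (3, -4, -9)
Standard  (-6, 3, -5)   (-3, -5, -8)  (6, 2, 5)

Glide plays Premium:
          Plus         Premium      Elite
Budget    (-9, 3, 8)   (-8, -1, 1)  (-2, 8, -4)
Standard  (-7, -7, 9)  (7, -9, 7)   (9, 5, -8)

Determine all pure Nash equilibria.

(Budget, Plus, Plus): Velox can switch to Standard (-8 → -6). Not NE.
(Budget, Plus, Premium): Velox can switch to Standard (-9 → -7). Not NE.
(Budget, Premium, Plus): Velox can switch to Standard (-5 → -3). Not NE.
(Budget, Premium, Premium): Velox can switch to Standard (-8 → 7). Not NE.
(Budget, Elite, Plus): Velox can switch to Standard (3 → 6). Not NE.
(Budget, Elite, Premium): Velox can switch to Standard (-2 → 9). Not NE.
(Standard, Plus, Plus): Glide can switch to Premium (-5 → 9). Not NE.
(Standard, Plus, Premium): Turo can switch to Elite (-7 → 5). Not NE.
(Standard, Premium, Plus): Turo can switch to Plus (-5 → 3). Not NE.
(Standard, Premium, Premium): Turo can switch to Plus (-9 → -7). Not NE.
(Standard, Elite, Plus): Turo can switch to Plus (2 → 3). Not NE.
(Standard, Elite, Premium): Glide can switch to Plus (-8 → 5). Not NE.

No pure-strategy Nash equilibrium.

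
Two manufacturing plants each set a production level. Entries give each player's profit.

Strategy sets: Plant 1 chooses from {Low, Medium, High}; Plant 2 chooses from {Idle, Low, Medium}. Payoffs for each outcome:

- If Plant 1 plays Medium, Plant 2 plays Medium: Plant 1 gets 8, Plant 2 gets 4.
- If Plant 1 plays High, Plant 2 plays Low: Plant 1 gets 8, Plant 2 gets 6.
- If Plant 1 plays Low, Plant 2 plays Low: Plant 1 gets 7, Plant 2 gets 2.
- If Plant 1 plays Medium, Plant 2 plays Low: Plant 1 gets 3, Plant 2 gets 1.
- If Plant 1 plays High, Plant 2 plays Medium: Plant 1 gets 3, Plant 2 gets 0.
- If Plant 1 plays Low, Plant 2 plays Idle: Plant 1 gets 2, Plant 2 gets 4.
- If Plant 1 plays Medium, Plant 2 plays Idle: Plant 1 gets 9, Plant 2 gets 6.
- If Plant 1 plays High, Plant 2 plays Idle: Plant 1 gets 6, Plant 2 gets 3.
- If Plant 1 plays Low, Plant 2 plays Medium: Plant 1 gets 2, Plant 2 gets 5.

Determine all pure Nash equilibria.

The pure Nash equilibria are (Medium, Idle); (High, Low).

Check each profile: it is a Nash equilibrium iff no player can strictly gain by switching unilaterally.
(Low, Idle): Plant 1 can switch to Medium (2 → 9). Not NE.
(Low, Low): Plant 1 can switch to High (7 → 8). Not NE.
(Low, Medium): Plant 1 can switch to Medium (2 → 8). Not NE.
(Medium, Idle): Plant 1 gets 9, best alternative 6; Plant 2 gets 6, best alternative 4. No profitable deviation — NE.
(Medium, Low): Plant 1 can switch to Low (3 → 7). Not NE.
(Medium, Medium): Plant 2 can switch to Idle (4 → 6). Not NE.
(High, Idle): Plant 1 can switch to Medium (6 → 9). Not NE.
(High, Low): Plant 1 gets 8, best alternative 7; Plant 2 gets 6, best alternative 3. No profitable deviation — NE.
(High, Medium): Plant 1 can switch to Medium (3 → 8). Not NE.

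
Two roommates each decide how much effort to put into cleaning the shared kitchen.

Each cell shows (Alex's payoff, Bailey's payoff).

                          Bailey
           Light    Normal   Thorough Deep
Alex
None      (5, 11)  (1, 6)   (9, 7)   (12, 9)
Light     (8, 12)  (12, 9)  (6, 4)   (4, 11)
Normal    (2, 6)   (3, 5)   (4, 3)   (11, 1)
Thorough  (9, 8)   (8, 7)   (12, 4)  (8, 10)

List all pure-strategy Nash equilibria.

No pure-strategy Nash equilibrium.

For each player, find the best response to each opponent profile; mutual best responses are the pure NE.
Alex against Light: payoffs 5, 8, 2, 9 → best response Thorough.
Alex against Normal: payoffs 1, 12, 3, 8 → best response Light.
Alex against Thorough: payoffs 9, 6, 4, 12 → best response Thorough.
Alex against Deep: payoffs 12, 4, 11, 8 → best response None.
Bailey against None: payoffs 11, 6, 7, 9 → best response Light.
Bailey against Light: payoffs 12, 9, 4, 11 → best response Light.
Bailey against Normal: payoffs 6, 5, 3, 1 → best response Light.
Bailey against Thorough: payoffs 8, 7, 4, 10 → best response Deep.
No profile is a mutual best response for all players.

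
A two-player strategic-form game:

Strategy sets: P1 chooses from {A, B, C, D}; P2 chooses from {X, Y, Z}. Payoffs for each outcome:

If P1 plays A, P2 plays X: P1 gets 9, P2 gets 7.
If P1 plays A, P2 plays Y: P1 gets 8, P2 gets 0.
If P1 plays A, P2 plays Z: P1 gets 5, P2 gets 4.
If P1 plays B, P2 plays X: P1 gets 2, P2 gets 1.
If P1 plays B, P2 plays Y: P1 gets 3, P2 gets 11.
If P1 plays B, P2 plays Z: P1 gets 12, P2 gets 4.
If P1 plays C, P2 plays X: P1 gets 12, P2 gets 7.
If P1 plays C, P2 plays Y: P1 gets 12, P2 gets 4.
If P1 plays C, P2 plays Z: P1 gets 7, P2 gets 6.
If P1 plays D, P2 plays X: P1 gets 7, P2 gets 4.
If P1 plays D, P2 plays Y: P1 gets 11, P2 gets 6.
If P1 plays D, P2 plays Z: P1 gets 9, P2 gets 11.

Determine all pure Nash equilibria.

The unique pure-strategy Nash equilibrium is (C, X).

Mark each player's best response to every combination of opponents' strategies; a profile where every player is best-responding is a pure Nash equilibrium.
P1 against X: payoffs 9, 2, 12, 7 → best response C.
P1 against Y: payoffs 8, 3, 12, 11 → best response C.
P1 against Z: payoffs 5, 12, 7, 9 → best response B.
P2 against A: payoffs 7, 0, 4 → best response X.
P2 against B: payoffs 1, 11, 4 → best response Y.
P2 against C: payoffs 7, 4, 6 → best response X.
P2 against D: payoffs 4, 6, 11 → best response Z.
Mutual best responses: (C, X).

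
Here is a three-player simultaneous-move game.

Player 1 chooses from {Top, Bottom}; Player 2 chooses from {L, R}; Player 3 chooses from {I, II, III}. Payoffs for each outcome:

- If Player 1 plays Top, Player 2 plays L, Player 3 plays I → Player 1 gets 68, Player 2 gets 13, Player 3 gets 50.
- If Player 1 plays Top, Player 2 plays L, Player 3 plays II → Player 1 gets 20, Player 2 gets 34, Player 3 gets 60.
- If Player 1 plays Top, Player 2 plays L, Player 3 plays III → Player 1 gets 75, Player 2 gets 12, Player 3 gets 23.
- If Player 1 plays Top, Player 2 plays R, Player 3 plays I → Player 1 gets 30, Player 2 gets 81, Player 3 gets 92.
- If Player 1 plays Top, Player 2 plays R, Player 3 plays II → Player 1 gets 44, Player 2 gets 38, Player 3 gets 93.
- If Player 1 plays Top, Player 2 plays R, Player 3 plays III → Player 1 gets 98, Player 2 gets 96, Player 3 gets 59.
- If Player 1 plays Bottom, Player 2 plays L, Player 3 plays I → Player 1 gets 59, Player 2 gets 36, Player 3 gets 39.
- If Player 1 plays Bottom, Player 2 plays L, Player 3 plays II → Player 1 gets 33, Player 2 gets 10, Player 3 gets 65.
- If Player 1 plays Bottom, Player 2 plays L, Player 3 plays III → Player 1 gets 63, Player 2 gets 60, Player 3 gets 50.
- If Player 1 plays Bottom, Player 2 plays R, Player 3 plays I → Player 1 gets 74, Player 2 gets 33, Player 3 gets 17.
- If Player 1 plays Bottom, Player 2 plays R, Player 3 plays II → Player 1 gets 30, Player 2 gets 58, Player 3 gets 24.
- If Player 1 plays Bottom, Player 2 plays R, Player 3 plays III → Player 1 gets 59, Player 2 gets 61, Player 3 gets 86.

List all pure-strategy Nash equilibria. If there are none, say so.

Pure NE: (Top, R, II)

Player 1 against (L, I): payoffs 68, 59 → best response Top.
Player 1 against (L, II): payoffs 20, 33 → best response Bottom.
Player 1 against (L, III): payoffs 75, 63 → best response Top.
Player 1 against (R, I): payoffs 30, 74 → best response Bottom.
Player 1 against (R, II): payoffs 44, 30 → best response Top.
Player 1 against (R, III): payoffs 98, 59 → best response Top.
Player 2 against (Top, I): payoffs 13, 81 → best response R.
Player 2 against (Top, II): payoffs 34, 38 → best response R.
Player 2 against (Top, III): payoffs 12, 96 → best response R.
Player 2 against (Bottom, I): payoffs 36, 33 → best response L.
Player 2 against (Bottom, II): payoffs 10, 58 → best response R.
Player 2 against (Bottom, III): payoffs 60, 61 → best response R.
Player 3 against (Top, L): payoffs 50, 60, 23 → best response II.
Player 3 against (Top, R): payoffs 92, 93, 59 → best response II.
Player 3 against (Bottom, L): payoffs 39, 65, 50 → best response II.
Player 3 against (Bottom, R): payoffs 17, 24, 86 → best response III.
Mutual best responses: (Top, R, II).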